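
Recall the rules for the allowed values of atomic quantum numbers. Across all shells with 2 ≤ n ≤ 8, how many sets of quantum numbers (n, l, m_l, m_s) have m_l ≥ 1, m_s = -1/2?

Treat each shell separately and count matching orbitals:
n=2 → 1; n=3 → 3; n=4 → 6; n=5 → 10; n=6 → 15; n=7 → 21; n=8 → 28.
Orbitals: 1 + 3 + 6 + 10 + 15 + 21 + 28 = 84. With m_s fixed to -1/2 there is one state per orbital, so 84 states.

84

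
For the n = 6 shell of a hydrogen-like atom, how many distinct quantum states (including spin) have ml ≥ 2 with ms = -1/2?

Go through l = 0, …, 5 (the values permitted for n = 6).
Contributions: l=2 → 1; l=3 → 2; l=4 → 3; l=5 → 4.
Orbitals: 1 + 2 + 3 + 4 = 10. With ms fixed to a single value there is one state per orbital, giving 10 states.

10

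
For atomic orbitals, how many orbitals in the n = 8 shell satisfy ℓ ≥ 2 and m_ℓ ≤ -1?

Per ℓ-value: ℓ=2 → 2; ℓ=3 → 3; ℓ=4 → 4; ℓ=5 → 5; ℓ=6 → 6; ℓ=7 → 7.
Total orbitals: 2 + 3 + 4 + 5 + 6 + 7 = 27.

27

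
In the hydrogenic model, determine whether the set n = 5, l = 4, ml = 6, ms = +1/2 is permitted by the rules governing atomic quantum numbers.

The magnetic quantum number must satisfy −l ≤ ml ≤ l. With l = 4, ml can only be -4, -3, -2, -1, 0, 1, 2, 3, 4, so ml = 6 is forbidden.

No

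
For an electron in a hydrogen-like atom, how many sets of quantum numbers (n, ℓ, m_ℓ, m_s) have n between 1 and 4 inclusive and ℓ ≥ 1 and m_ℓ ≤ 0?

Count contributing orbitals for each principal shell:
n=2 → 2; n=3 → 5; n=4 → 9.
Orbitals: 2 + 5 + 9 = 16. Including both spin states (m_s = ±1/2) gives 2 × 16 = 32 states.

32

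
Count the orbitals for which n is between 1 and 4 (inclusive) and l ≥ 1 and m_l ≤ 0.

Work shell by shell — for each n, count the (l, m_l) pairs that satisfy l ≥ 1 and m_l ≤ 0:
n=2 → 2; n=3 → 5; n=4 → 9.
Total orbitals: 2 + 5 + 9 = 16.

16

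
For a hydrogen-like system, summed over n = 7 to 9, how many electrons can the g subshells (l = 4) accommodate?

54

A g subshell (l = 4) exists for every n ≥ 5, so shells n = 7, 8, 9 each contribute one — 3 subshells.
Since each g subshell holds 2(2·4+1) = 18 electrons, the total is 3 × 18 = 54.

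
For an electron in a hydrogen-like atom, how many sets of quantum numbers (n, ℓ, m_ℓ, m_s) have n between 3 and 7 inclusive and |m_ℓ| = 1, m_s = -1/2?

40

Go shell by shell, enumerating (ℓ, m_ℓ) with |m_ℓ| = 1:
n=3 → 4; n=4 → 6; n=5 → 8; n=6 → 10; n=7 → 12.
Orbitals: 4 + 6 + 8 + 10 + 12 = 40. With m_s fixed to -1/2 there is one state per orbital, so 40 states.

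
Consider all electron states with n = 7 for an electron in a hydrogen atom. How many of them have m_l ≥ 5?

The n = 7 shell has l = 0 through 6; check each.
Contributions: l=5 → 1; l=6 → 2.
Orbitals: 1 + 2 = 3. Each orbital carries two spin states, so 3 × 2 = 6 states.

6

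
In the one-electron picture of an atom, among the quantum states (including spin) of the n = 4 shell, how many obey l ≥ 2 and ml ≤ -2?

6

The n = 4 shell has l = 0 through 3; check each.
Contributions: l=2 → 1; l=3 → 2.
Orbitals: 1 + 2 = 3. Each orbital carries two spin states, so 3 × 2 = 6 states.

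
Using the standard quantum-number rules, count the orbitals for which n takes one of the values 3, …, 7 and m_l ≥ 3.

20

For each n in the range, tally the orbitals obeying m_l ≥ 3:
n=4 → 1; n=5 → 3; n=6 → 6; n=7 → 10.
Total orbitals: 1 + 3 + 6 + 10 = 20.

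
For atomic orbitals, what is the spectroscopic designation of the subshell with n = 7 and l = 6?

7i

l = 6 corresponds to the letter 'i', so the subshell is 7i.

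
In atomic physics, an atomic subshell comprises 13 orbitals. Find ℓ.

ℓ = 6

2ℓ+1 = 13 gives ℓ = 6.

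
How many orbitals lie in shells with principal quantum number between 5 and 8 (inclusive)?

Shell n has n² orbitals: 5²=25 + 6²=36 + 7²=49 + 8²=64 = 174 orbitals.

174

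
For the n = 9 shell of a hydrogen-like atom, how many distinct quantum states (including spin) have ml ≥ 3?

42

The n = 9 shell has l = 0 through 8; check each.
Orbitals with ml ≥ 3, by l: l=3 → 1; l=4 → 2; l=5 → 3; l=6 → 4; l=7 → 5; l=8 → 6.
Orbitals: 1 + 2 + 3 + 4 + 5 + 6 = 21. Each orbital carries two spin states, so 21 × 2 = 42 states.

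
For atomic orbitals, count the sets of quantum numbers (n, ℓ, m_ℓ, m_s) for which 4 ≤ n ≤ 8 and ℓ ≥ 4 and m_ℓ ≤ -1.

Per-shell orbital counts meeting the constraint:
n=5 → 4; n=6 → 9; n=7 → 15; n=8 → 22.
Orbitals: 4 + 9 + 15 + 22 = 50. Including both spin states (m_s = ±1/2) gives 2 × 50 = 100 states.

100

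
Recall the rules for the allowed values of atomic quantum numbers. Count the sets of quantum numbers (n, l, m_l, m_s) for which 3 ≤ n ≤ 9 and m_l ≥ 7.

8

Per-shell orbital counts meeting the constraint:
n=8 → 1; n=9 → 3.
Orbitals: 1 + 3 = 4. Including both spin states (m_s = ±1/2) gives 2 × 4 = 8 states.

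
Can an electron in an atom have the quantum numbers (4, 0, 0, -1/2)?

Valid

n = 4 is a positive integer. l = 0 satisfies 0 ≤ l ≤ n−1 = 3. m_l = 0 lies in the range −l … +l (here 0). m_s = -1/2 is one of ±1/2.
All four constraints are satisfied.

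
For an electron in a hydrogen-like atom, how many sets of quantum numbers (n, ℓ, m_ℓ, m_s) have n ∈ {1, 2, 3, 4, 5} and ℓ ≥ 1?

Per-shell orbital counts meeting the constraint:
n=2 → 3; n=3 → 8; n=4 → 15; n=5 → 24.
Orbitals: 3 + 8 + 15 + 24 = 50. Including both spin states (m_s = ±1/2) gives 2 × 50 = 100 states.

100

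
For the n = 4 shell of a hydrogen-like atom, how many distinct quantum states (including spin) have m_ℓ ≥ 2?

6

Orbitals with m_ℓ ≥ 2, by ℓ: ℓ=2 → 1; ℓ=3 → 2.
Orbitals: 1 + 2 = 3. Each orbital carries two spin states, so 3 × 2 = 6 states.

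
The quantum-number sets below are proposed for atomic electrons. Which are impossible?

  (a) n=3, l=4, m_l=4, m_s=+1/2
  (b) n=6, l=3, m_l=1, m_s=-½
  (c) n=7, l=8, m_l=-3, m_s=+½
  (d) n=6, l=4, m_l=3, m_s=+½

(a) and (c)

(a) has l = 4 ≥ n = 3, violating 0 ≤ l ≤ n−1.
(c) has l = 8 ≥ n = 7, violating 0 ≤ l ≤ n−1.
The remaining sets (b), (d) satisfy all four rules.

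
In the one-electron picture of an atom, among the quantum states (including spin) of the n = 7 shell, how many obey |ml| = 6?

With n = 7 the allowed l are 0, 1, …, 6.
Contributions: l=6 → 2.
Orbitals: 2. Each orbital carries two spin states, so 2 × 2 = 4 states.

4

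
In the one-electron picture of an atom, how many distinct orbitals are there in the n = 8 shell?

The n = 8 shell contains n² = 8² = 64 orbitals.

64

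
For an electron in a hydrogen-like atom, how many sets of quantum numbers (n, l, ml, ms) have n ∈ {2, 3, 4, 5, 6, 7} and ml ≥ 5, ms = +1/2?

4

Work shell by shell — for each n, count the (l, ml) pairs that satisfy ml ≥ 5:
n=6 → 1; n=7 → 3.
Orbitals: 1 + 3 = 4. With ms fixed to +1/2 there is one state per orbital, so 4 states.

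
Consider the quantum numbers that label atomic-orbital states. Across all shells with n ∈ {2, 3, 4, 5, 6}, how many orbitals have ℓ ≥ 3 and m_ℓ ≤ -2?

Go shell by shell, enumerating (ℓ, m_ℓ) with ℓ ≥ 3 and m_ℓ ≤ -2:
n=4 → 2; n=5 → 5; n=6 → 9.
Total orbitals: 2 + 5 + 9 = 16.

16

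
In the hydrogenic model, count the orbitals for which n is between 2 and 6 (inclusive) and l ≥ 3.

50

For each n in the range, tally the orbitals obeying l ≥ 3:
n=4 → 7; n=5 → 16; n=6 → 27.
Total orbitals: 7 + 16 + 27 = 50.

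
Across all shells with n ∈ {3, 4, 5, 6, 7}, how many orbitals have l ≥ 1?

Count contributing orbitals for each principal shell:
n=3 → 8; n=4 → 15; n=5 → 24; n=6 → 35; n=7 → 48.
Total orbitals: 8 + 15 + 24 + 35 + 48 = 130.

130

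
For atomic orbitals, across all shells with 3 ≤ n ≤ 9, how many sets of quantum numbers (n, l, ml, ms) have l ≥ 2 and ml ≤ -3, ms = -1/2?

Treat each shell separately and count matching orbitals:
n=4 → 1; n=5 → 3; n=6 → 6; n=7 → 10; n=8 → 15; n=9 → 21.
Orbitals: 1 + 3 + 6 + 10 + 15 + 21 = 56. With ms fixed to -1/2 there is one state per orbital, so 56 states.

56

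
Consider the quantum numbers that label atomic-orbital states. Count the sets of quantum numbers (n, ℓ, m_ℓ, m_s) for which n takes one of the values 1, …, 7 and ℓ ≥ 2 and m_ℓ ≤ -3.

40

Treat each shell separately and count matching orbitals:
n=4 → 1; n=5 → 3; n=6 → 6; n=7 → 10.
Orbitals: 1 + 3 + 6 + 10 = 20. Including both spin states (m_s = ±1/2) gives 2 × 20 = 40 states.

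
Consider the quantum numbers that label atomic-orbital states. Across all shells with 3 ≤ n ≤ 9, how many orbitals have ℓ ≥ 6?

Go shell by shell, enumerating (ℓ, m_ℓ) with ℓ ≥ 6:
n=7 → 13; n=8 → 28; n=9 → 45.
Total orbitals: 13 + 28 + 45 = 86.

86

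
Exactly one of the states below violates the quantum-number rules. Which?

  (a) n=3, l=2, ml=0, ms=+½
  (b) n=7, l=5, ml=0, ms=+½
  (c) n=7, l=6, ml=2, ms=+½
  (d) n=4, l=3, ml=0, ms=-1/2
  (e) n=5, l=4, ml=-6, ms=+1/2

(e)

(e) has |ml| = 6 > l = 4, violating −l ≤ ml ≤ l.
The remaining sets (a), (b), (c), (d) satisfy all four rules.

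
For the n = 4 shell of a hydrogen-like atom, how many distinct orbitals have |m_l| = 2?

The n = 4 shell has l = 0 through 3; check each.
Orbitals with |m_l| = 2, by l: l=2 → 2; l=3 → 2.
Total orbitals: 2 + 2 = 4.

4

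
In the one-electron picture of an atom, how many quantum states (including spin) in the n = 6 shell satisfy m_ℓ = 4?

For n = 6, ℓ ranges over 0 … 5.
Per ℓ-value: ℓ=4 → 1; ℓ=5 → 1.
Orbitals: 1 + 1 = 2. Each orbital carries two spin states, so 2 × 2 = 4 states.

4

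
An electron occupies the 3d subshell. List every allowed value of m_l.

The 3d subshell has l = 2, and m_l takes every integer from −l to +l. With l = 2 that gives the 5 values -2, -1, 0, 1, 2.

-2, -1, 0, 1, 2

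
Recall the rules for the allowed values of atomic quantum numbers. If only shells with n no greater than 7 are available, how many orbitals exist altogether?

Total orbitals = 1² + 2² + 3² + 4² + 5² + 6² + 7² = 140.

140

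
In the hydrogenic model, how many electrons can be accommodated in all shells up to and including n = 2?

Total orbitals = 1² + 2² = 5. Doubling for spin gives 10 electrons.

10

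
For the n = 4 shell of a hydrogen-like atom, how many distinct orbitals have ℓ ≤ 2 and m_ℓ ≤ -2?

Go through ℓ = 0, …, 3 (the values permitted for n = 4).
Per ℓ-value: ℓ=2 → 1.
Total orbitals: 1.

1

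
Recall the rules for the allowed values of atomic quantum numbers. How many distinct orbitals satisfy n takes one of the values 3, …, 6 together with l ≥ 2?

Work shell by shell — for each n, count the (l, m_l) pairs that satisfy l ≥ 2:
n=3 → 5; n=4 → 12; n=5 → 21; n=6 → 32.
Total orbitals: 5 + 12 + 21 + 32 = 70.

70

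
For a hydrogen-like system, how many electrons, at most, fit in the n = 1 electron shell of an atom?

2

A shell holds 2n² electrons: 2 × 1² = 2 × 1 = 2.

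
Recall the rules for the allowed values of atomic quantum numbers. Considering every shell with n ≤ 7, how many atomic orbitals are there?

Total orbitals = 1² + 2² + 3² + 4² + 5² + 6² + 7² = 140.

140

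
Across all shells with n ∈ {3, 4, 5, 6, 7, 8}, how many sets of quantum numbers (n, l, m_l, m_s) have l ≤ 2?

108

Count contributing orbitals for each principal shell:
n=3 → 9; n=4 → 9; n=5 → 9; n=6 → 9; n=7 → 9; n=8 → 9.
Orbitals: 9 + 9 + 9 + 9 + 9 + 9 = 54. Including both spin states (m_s = ±1/2) gives 2 × 54 = 108 states.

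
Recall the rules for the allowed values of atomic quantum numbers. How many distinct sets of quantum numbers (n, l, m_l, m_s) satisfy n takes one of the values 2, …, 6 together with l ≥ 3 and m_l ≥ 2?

For each n in the range, tally the orbitals obeying l ≥ 3 and m_l ≥ 2:
n=4 → 2; n=5 → 5; n=6 → 9.
Orbitals: 2 + 5 + 9 = 16. Including both spin states (m_s = ±1/2) gives 2 × 16 = 32 states.

32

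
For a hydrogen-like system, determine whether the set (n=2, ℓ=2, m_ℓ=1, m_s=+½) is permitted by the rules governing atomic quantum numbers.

The orbital quantum number must satisfy 0 ≤ ℓ ≤ n−1. With n = 2 the allowed ℓ values are 0, 1, so ℓ = 2 is out of range.

No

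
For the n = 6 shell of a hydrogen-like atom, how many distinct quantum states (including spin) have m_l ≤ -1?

Go through l = 0, …, 5 (the values permitted for n = 6).
Contributions: l=1 → 1; l=2 → 2; l=3 → 3; l=4 → 4; l=5 → 5.
Orbitals: 1 + 2 + 3 + 4 + 5 = 15. Each orbital carries two spin states, so 15 × 2 = 30 states.

30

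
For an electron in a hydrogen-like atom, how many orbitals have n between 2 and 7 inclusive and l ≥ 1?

133

Per-shell orbital counts meeting the constraint:
n=2 → 3; n=3 → 8; n=4 → 15; n=5 → 24; n=6 → 35; n=7 → 48.
Total orbitals: 3 + 8 + 15 + 24 + 35 + 48 = 133.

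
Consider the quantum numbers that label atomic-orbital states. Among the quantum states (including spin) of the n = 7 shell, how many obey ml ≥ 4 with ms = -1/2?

For n = 7, l ranges over 0 … 6.
Contributions: l=4 → 1; l=5 → 2; l=6 → 3.
Orbitals: 1 + 2 + 3 = 6. With ms fixed to a single value there is one state per orbital, giving 6 states.

6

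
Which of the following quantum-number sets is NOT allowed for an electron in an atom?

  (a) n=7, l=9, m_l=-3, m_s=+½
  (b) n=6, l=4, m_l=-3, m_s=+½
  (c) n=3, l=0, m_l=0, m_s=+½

(a)

(a) has l = 9 ≥ n = 7, violating 0 ≤ l ≤ n−1.
The remaining sets (b), (c) satisfy all four rules.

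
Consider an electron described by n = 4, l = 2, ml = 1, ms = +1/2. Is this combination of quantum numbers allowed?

n = 4 is a positive integer. l = 2 satisfies 0 ≤ l ≤ n−1 = 3. ml = 1 lies in the range −l … +l (here −2 … 2). ms = +1/2 is one of ±1/2.
All four constraints are satisfied.

Valid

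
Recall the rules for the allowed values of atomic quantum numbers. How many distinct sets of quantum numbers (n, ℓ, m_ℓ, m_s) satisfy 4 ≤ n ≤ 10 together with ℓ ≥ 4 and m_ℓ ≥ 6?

Work shell by shell — for each n, count the (ℓ, m_ℓ) pairs that satisfy ℓ ≥ 4 and m_ℓ ≥ 6:
n=7 → 1; n=8 → 3; n=9 → 6; n=10 → 10.
Orbitals: 1 + 3 + 6 + 10 = 20. Including both spin states (m_s = ±1/2) gives 2 × 20 = 40 states.

40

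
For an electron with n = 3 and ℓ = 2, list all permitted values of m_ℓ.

-2, -1, 0, 1, 2

m_ℓ takes every integer from −ℓ to +ℓ. With ℓ = 2 that gives the 5 values -2, -1, 0, 1, 2.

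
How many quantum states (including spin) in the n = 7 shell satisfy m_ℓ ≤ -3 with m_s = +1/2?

With n = 7 the allowed ℓ are 0, 1, …, 6.
Per ℓ-value: ℓ=3 → 1; ℓ=4 → 2; ℓ=5 → 3; ℓ=6 → 4.
Orbitals: 1 + 2 + 3 + 4 = 10. With m_s fixed to a single value there is one state per orbital, giving 10 states.

10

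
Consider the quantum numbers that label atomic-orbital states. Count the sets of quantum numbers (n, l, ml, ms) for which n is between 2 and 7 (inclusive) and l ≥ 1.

Work shell by shell — for each n, count the (l, ml) pairs that satisfy l ≥ 1:
n=2 → 3; n=3 → 8; n=4 → 15; n=5 → 24; n=6 → 35; n=7 → 48.
Orbitals: 3 + 8 + 15 + 24 + 35 + 48 = 133. Including both spin states (ms = ±1/2) gives 2 × 133 = 266 states.

266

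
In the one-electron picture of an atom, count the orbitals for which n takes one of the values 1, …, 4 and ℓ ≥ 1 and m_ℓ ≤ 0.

16

Go shell by shell, enumerating (ℓ, m_ℓ) with ℓ ≥ 1 and m_ℓ ≤ 0:
n=2 → 2; n=3 → 5; n=4 → 9.
Total orbitals: 2 + 5 + 9 = 16.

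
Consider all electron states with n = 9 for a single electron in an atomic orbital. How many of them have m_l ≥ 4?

For n = 9, l ranges over 0 … 8.
Orbitals with m_l ≥ 4, by l: l=4 → 1; l=5 → 2; l=6 → 3; l=7 → 4; l=8 → 5.
Orbitals: 1 + 2 + 3 + 4 + 5 = 15. Each orbital carries two spin states, so 15 × 2 = 30 states.

30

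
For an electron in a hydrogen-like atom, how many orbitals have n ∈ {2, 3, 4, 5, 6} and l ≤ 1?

20

Work shell by shell — for each n, count the (l, ml) pairs that satisfy l ≤ 1:
n=2 → 4; n=3 → 4; n=4 → 4; n=5 → 4; n=6 → 4.
Total orbitals: 4 + 4 + 4 + 4 + 4 = 20.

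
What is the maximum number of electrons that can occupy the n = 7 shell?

98

A shell holds 2n² electrons: 2 × 7² = 2 × 49 = 98.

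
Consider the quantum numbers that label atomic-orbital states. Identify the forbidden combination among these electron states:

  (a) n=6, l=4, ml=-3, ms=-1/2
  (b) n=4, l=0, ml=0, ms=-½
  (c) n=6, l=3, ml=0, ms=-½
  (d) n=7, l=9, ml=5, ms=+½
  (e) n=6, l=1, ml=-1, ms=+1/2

(d)

(d) has l = 9 ≥ n = 7, violating 0 ≤ l ≤ n−1.
The remaining sets (a), (b), (c), (e) satisfy all four rules.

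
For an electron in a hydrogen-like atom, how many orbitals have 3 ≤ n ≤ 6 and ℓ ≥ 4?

Per-shell orbital counts meeting the constraint:
n=5 → 9; n=6 → 20.
Total orbitals: 9 + 20 = 29.

29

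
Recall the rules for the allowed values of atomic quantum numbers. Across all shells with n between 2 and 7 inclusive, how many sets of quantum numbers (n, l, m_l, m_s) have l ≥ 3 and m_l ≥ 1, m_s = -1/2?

40

Work shell by shell — for each n, count the (l, m_l) pairs that satisfy l ≥ 3 and m_l ≥ 1:
n=4 → 3; n=5 → 7; n=6 → 12; n=7 → 18.
Orbitals: 3 + 7 + 12 + 18 = 40. With m_s fixed to -1/2 there is one state per orbital, so 40 states.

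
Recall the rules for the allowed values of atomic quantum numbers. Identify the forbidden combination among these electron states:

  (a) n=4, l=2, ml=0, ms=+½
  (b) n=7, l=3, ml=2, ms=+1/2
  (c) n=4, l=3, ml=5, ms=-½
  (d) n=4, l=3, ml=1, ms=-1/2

(c) has |ml| = 5 > l = 3, violating −l ≤ ml ≤ l.
The remaining sets (a), (b), (d) satisfy all four rules.

(c)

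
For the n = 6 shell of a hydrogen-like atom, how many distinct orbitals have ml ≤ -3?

Go through l = 0, …, 5 (the values permitted for n = 6).
Contributions: l=3 → 1; l=4 → 2; l=5 → 3.
Total orbitals: 1 + 2 + 3 = 6.

6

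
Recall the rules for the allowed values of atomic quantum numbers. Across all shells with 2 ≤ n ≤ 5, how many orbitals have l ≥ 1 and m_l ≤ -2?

For each n in the range, tally the orbitals obeying l ≥ 1 and m_l ≤ -2:
n=3 → 1; n=4 → 3; n=5 → 6.
Total orbitals: 1 + 3 + 6 = 10.

10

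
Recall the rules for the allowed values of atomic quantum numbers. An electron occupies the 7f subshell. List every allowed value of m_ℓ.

-3, -2, -1, 0, 1, 2, 3

The 7f subshell has ℓ = 3, and m_ℓ takes every integer from −ℓ to +ℓ. With ℓ = 3 that gives the 7 values -3, -2, -1, 0, 1, 2, 3.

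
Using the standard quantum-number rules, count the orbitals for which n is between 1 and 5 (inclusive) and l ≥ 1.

50

Count contributing orbitals for each principal shell:
n=2 → 3; n=3 → 8; n=4 → 15; n=5 → 24.
Total orbitals: 3 + 8 + 15 + 24 = 50.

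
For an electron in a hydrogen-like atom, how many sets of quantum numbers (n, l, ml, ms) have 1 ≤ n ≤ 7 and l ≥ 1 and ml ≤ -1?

Count contributing orbitals for each principal shell:
n=2 → 1; n=3 → 3; n=4 → 6; n=5 → 10; n=6 → 15; n=7 → 21.
Orbitals: 1 + 3 + 6 + 10 + 15 + 21 = 56. Including both spin states (ms = ±1/2) gives 2 × 56 = 112 states.

112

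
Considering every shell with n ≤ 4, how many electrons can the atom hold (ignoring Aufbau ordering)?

Total orbitals = 1² + 2² + 3² + 4² = 30. Doubling for spin gives 60 electrons.

60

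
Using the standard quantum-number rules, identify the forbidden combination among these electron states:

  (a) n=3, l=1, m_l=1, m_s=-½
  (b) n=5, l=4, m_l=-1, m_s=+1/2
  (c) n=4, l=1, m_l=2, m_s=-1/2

(c)

(c) has |m_l| = 2 > l = 1, violating −l ≤ m_l ≤ l.
The remaining sets (a), (b) satisfy all four rules.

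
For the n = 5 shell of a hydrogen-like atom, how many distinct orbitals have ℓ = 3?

7

Contributions: ℓ=3 → 7.
Total orbitals: 7.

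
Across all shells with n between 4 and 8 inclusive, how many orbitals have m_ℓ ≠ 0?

Work shell by shell — for each n, count the (ℓ, m_ℓ) pairs that satisfy m_ℓ ≠ 0:
n=4 → 12; n=5 → 20; n=6 → 30; n=7 → 42; n=8 → 56.
Total orbitals: 12 + 20 + 30 + 42 + 56 = 160.

160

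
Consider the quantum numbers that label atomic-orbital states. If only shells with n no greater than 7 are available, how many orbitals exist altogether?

140

Total orbitals = 1² + 2² + 3² + 4² + 5² + 6² + 7² = 140.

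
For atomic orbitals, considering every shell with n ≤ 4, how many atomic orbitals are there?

Total orbitals = 1² + 2² + 3² + 4² = 30.

30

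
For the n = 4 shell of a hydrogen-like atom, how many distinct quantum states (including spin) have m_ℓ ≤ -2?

6

The n = 4 shell has ℓ = 0 through 3; check each.
Contributions: ℓ=2 → 1; ℓ=3 → 2.
Orbitals: 1 + 2 = 3. Each orbital carries two spin states, so 3 × 2 = 6 states.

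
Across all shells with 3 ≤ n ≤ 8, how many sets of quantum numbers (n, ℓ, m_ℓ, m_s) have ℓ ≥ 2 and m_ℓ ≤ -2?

112

Per-shell orbital counts meeting the constraint:
n=3 → 1; n=4 → 3; n=5 → 6; n=6 → 10; n=7 → 15; n=8 → 21.
Orbitals: 1 + 3 + 6 + 10 + 15 + 21 = 56. Including both spin states (m_s = ±1/2) gives 2 × 56 = 112 states.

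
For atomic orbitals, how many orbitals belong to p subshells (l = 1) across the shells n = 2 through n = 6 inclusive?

A p subshell (l = 1) exists for every n ≥ 2, so shells n = 2, 3, 4, 5, 6 each contribute one — 5 subshells.
Since each p subshell has 2·1+1 = 3 orbitals, the total is 5 × 3 = 15.

15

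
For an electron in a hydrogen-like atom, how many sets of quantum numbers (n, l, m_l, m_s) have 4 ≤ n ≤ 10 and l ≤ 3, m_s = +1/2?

112

For each n in the range, tally the orbitals obeying l ≤ 3:
n=4 → 16; n=5 → 16; n=6 → 16; n=7 → 16; n=8 → 16; n=9 → 16; n=10 → 16.
Orbitals: 16 + 16 + 16 + 16 + 16 + 16 + 16 = 112. With m_s fixed to +1/2 there is one state per orbital, so 112 states.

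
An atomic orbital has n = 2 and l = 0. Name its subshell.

l = 0 corresponds to the letter 's', so the subshell is 2s.

2s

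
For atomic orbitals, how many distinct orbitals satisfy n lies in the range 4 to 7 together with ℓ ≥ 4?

Per-shell orbital counts meeting the constraint:
n=5 → 9; n=6 → 20; n=7 → 33.
Total orbitals: 9 + 20 + 33 = 62.

62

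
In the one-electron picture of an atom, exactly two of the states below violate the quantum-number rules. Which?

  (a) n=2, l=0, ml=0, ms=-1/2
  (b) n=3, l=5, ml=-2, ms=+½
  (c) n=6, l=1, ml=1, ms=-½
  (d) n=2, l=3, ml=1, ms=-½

(b) has l = 5 ≥ n = 3, violating 0 ≤ l ≤ n−1.
(d) has l = 3 ≥ n = 2, violating 0 ≤ l ≤ n−1.
The remaining sets (a), (c) satisfy all four rules.

(b) and (d)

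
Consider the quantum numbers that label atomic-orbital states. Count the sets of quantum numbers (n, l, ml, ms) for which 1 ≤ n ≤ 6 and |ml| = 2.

Treat each shell separately and count matching orbitals:
n=3 → 2; n=4 → 4; n=5 → 6; n=6 → 8.
Orbitals: 2 + 4 + 6 + 8 = 20. Including both spin states (ms = ±1/2) gives 2 × 20 = 40 states.

40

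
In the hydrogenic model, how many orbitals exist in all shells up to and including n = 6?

Total orbitals = 1² + 2² + 3² + 4² + 5² + 6² = 91.

91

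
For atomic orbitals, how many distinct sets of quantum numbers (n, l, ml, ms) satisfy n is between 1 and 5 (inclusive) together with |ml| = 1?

40

Per-shell orbital counts meeting the constraint:
n=2 → 2; n=3 → 4; n=4 → 6; n=5 → 8.
Orbitals: 2 + 4 + 6 + 8 = 20. Including both spin states (ms = ±1/2) gives 2 × 20 = 40 states.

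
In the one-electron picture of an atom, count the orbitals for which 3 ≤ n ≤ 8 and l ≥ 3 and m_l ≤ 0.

80

Treat each shell separately and count matching orbitals:
n=4 → 4; n=5 → 9; n=6 → 15; n=7 → 22; n=8 → 30.
Total orbitals: 4 + 9 + 15 + 22 + 30 = 80.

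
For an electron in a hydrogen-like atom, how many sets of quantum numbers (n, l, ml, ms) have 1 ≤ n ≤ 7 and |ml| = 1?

84

Per-shell orbital counts meeting the constraint:
n=2 → 2; n=3 → 4; n=4 → 6; n=5 → 8; n=6 → 10; n=7 → 12.
Orbitals: 2 + 4 + 6 + 8 + 10 + 12 = 42. Including both spin states (ms = ±1/2) gives 2 × 42 = 84 states.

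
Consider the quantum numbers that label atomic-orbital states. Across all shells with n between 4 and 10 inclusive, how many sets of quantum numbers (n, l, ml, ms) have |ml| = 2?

140

Per-shell orbital counts meeting the constraint:
n=4 → 4; n=5 → 6; n=6 → 8; n=7 → 10; n=8 → 12; n=9 → 14; n=10 → 16.
Orbitals: 4 + 6 + 8 + 10 + 12 + 14 + 16 = 70. Including both spin states (ms = ±1/2) gives 2 × 70 = 140 states.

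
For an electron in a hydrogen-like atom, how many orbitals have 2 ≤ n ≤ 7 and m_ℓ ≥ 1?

56

For each n in the range, tally the orbitals obeying m_ℓ ≥ 1:
n=2 → 1; n=3 → 3; n=4 → 6; n=5 → 10; n=6 → 15; n=7 → 21.
Total orbitals: 1 + 3 + 6 + 10 + 15 + 21 = 56.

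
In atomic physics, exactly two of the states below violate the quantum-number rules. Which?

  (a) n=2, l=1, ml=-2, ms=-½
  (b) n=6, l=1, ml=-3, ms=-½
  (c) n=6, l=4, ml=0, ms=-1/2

(a) has |ml| = 2 > l = 1, violating −l ≤ ml ≤ l.
(b) has |ml| = 3 > l = 1, violating −l ≤ ml ≤ l.
The remaining set (c) satisfies all four rules.

(a) and (b)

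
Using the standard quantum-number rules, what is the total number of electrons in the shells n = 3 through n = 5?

100

Shell n has n² orbitals: 3²=9 + 4²=16 + 5²=25 = 50 orbitals.
Two spin states per orbital: 2 × 50 = 100 electrons.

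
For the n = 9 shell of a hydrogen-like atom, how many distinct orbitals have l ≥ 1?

80

Go through l = 0, …, 8 (the values permitted for n = 9).
Contributions: l=1 → 3; l=2 → 5; l=3 → 7; l=4 → 9; l=5 → 11; l=6 → 13; l=7 → 15; l=8 → 17.
Total orbitals: 3 + 5 + 7 + 9 + 11 + 13 + 15 + 17 = 80.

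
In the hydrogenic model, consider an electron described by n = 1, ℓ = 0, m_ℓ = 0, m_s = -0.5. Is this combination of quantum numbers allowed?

n = 1 is a positive integer. ℓ = 0 satisfies 0 ≤ ℓ ≤ n−1 = 0. m_ℓ = 0 lies in the range −ℓ … +ℓ (here 0). m_s = -1/2 is one of ±1/2.
All four constraints are satisfied.

Yes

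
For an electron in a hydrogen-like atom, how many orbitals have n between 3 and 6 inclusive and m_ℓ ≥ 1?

Work shell by shell — for each n, count the (ℓ, m_ℓ) pairs that satisfy m_ℓ ≥ 1:
n=3 → 3; n=4 → 6; n=5 → 10; n=6 → 15.
Total orbitals: 3 + 6 + 10 + 15 = 34.

34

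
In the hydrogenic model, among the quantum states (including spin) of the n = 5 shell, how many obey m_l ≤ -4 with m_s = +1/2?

1

The (l, m_l) pairs meeting m_l ≤ -4 give: l=4 → 1.
Orbitals: 1. With m_s fixed to a single value there is one state per orbital, giving 1 state.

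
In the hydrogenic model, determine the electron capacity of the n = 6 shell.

A shell holds 2n² electrons: 2 × 6² = 2 × 36 = 72.

72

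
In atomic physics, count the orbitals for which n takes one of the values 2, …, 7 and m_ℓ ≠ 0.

Go shell by shell, enumerating (ℓ, m_ℓ) with m_ℓ ≠ 0:
n=2 → 2; n=3 → 6; n=4 → 12; n=5 → 20; n=6 → 30; n=7 → 42.
Total orbitals: 2 + 6 + 12 + 20 + 30 + 42 = 112.

112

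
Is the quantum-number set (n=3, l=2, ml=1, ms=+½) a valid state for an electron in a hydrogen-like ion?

Yes

n = 3 is a positive integer. l = 2 satisfies 0 ≤ l ≤ n−1 = 2. ml = 1 lies in the range −l … +l (here −2 … 2). ms = +1/2 is one of ±1/2.
All four constraints are satisfied.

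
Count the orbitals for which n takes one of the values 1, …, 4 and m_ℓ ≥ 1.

10

Count contributing orbitals for each principal shell:
n=2 → 1; n=3 → 3; n=4 → 6.
Total orbitals: 1 + 3 + 6 = 10.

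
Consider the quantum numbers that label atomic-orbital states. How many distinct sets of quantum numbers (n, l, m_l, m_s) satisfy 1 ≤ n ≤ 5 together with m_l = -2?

12

For each n in the range, tally the orbitals obeying m_l = -2:
n=3 → 1; n=4 → 2; n=5 → 3.
Orbitals: 1 + 2 + 3 = 6. Including both spin states (m_s = ±1/2) gives 2 × 6 = 12 states.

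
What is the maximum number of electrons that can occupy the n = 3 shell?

A shell holds 2n² electrons: 2 × 3² = 2 × 9 = 18.

18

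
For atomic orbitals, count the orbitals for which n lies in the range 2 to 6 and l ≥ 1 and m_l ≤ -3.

Treat each shell separately and count matching orbitals:
n=4 → 1; n=5 → 3; n=6 → 6.
Total orbitals: 1 + 3 + 6 = 10.

10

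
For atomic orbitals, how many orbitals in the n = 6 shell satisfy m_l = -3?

3

The n = 6 shell has l = 0 through 5; check each.
The (l, m_l) pairs meeting m_l = -3 give: l=3 → 1; l=4 → 1; l=5 → 1.
Total orbitals: 1 + 1 + 1 = 3.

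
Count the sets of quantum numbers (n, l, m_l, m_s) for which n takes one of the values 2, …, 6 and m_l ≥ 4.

Per-shell orbital counts meeting the constraint:
n=5 → 1; n=6 → 3.
Orbitals: 1 + 3 = 4. Including both spin states (m_s = ±1/2) gives 2 × 4 = 8 states.

8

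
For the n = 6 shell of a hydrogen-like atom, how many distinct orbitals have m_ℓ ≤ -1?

15

With n = 6 the allowed ℓ are 0, 1, …, 5.
Contributions: ℓ=1 → 1; ℓ=2 → 2; ℓ=3 → 3; ℓ=4 → 4; ℓ=5 → 5.
Total orbitals: 1 + 2 + 3 + 4 + 5 = 15.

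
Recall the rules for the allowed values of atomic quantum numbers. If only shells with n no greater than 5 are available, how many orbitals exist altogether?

55

Total orbitals = 1² + 2² + 3² + 4² + 5² = 55.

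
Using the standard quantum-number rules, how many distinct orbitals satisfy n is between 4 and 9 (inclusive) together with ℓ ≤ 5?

185

Count contributing orbitals for each principal shell:
n=4 → 16; n=5 → 25; n=6 → 36; n=7 → 36; n=8 → 36; n=9 → 36.
Total orbitals: 16 + 25 + 36 + 36 + 36 + 36 = 185.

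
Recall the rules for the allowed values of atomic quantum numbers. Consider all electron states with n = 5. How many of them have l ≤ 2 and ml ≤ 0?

With n = 5 the allowed l are 0, 1, …, 4.
Contributions: l=0 → 1; l=1 → 2; l=2 → 3.
Orbitals: 1 + 2 + 3 = 6. Each orbital carries two spin states, so 6 × 2 = 12 states.

12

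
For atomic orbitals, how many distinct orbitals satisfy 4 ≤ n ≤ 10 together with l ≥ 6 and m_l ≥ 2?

60

Per-shell orbital counts meeting the constraint:
n=7 → 5; n=8 → 11; n=9 → 18; n=10 → 26.
Total orbitals: 5 + 11 + 18 + 26 = 60.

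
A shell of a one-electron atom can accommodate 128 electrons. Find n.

n = 8

2n² = 128 ⇒ n² = 64 ⇒ n = 8.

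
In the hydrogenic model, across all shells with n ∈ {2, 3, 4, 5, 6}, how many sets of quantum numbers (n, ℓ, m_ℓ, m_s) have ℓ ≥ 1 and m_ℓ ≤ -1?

70

For each n in the range, tally the orbitals obeying ℓ ≥ 1 and m_ℓ ≤ -1:
n=2 → 1; n=3 → 3; n=4 → 6; n=5 → 10; n=6 → 15.
Orbitals: 1 + 3 + 6 + 10 + 15 = 35. Including both spin states (m_s = ±1/2) gives 2 × 35 = 70 states.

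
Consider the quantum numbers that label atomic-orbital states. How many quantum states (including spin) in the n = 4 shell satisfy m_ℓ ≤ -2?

With n = 4 the allowed ℓ are 0, 1, …, 3.
Orbitals with m_ℓ ≤ -2, by ℓ: ℓ=2 → 1; ℓ=3 → 2.
Orbitals: 1 + 2 = 3. Each orbital carries two spin states, so 3 × 2 = 6 states.

6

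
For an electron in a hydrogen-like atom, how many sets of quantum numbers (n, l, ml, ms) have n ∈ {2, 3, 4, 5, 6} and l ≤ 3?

122

Count contributing orbitals for each principal shell:
n=2 → 4; n=3 → 9; n=4 → 16; n=5 → 16; n=6 → 16.
Orbitals: 4 + 9 + 16 + 16 + 16 = 61. Including both spin states (ms = ±1/2) gives 2 × 61 = 122 states.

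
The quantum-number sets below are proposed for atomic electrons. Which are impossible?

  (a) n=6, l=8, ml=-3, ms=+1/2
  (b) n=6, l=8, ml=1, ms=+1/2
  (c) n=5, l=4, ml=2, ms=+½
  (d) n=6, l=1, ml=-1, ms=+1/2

(a) has l = 8 ≥ n = 6, violating 0 ≤ l ≤ n−1.
(b) has l = 8 ≥ n = 6, violating 0 ≤ l ≤ n−1.
The remaining sets (c), (d) satisfy all four rules.

(a) and (b)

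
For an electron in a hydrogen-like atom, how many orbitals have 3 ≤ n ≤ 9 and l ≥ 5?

Treat each shell separately and count matching orbitals:
n=6 → 11; n=7 → 24; n=8 → 39; n=9 → 56.
Total orbitals: 11 + 24 + 39 + 56 = 130.

130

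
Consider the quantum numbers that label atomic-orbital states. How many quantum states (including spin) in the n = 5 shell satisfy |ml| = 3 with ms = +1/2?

The n = 5 shell has l = 0 through 4; check each.
Orbitals with |ml| = 3, by l: l=3 → 2; l=4 → 2.
Orbitals: 2 + 2 = 4. With ms fixed to a single value there is one state per orbital, giving 4 states.

4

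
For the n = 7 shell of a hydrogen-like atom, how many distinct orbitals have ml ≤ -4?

Orbitals with ml ≤ -4, by l: l=4 → 1; l=5 → 2; l=6 → 3.
Total orbitals: 1 + 2 + 3 = 6.

6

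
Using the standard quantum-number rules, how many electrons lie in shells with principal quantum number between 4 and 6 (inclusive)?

154

Shell n has n² orbitals: 4²=16 + 5²=25 + 6²=36 = 77 orbitals.
Two spin states per orbital: 2 × 77 = 154 electrons.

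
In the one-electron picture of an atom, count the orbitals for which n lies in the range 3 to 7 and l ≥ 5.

35

Work shell by shell — for each n, count the (l, m_l) pairs that satisfy l ≥ 5:
n=6 → 11; n=7 → 24.
Total orbitals: 11 + 24 = 35.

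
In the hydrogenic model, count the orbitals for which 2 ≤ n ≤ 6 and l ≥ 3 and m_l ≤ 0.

Treat each shell separately and count matching orbitals:
n=4 → 4; n=5 → 9; n=6 → 15.
Total orbitals: 4 + 9 + 15 = 28.

28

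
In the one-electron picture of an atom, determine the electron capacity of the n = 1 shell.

A shell holds 2n² electrons: 2 × 1² = 2 × 1 = 2.

2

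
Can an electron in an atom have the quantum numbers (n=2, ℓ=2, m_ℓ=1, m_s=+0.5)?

The orbital quantum number must satisfy 0 ≤ ℓ ≤ n−1. With n = 2 the allowed ℓ values are 0, 1, so ℓ = 2 is out of range.

Invalid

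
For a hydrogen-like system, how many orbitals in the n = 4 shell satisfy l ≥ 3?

Orbitals with l ≥ 3, by l: l=3 → 7.
Total orbitals: 7.

7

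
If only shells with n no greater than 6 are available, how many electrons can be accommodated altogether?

Total orbitals = 1² + 2² + 3² + 4² + 5² + 6² = 91. Doubling for spin gives 182 electrons.

182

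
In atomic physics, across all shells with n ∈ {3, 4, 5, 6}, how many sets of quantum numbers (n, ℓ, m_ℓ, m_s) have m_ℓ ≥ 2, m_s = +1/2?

20

For each n in the range, tally the orbitals obeying m_ℓ ≥ 2:
n=3 → 1; n=4 → 3; n=5 → 6; n=6 → 10.
Orbitals: 1 + 3 + 6 + 10 = 20. With m_s fixed to +1/2 there is one state per orbital, so 20 states.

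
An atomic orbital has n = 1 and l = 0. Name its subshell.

1s

l = 0 corresponds to the letter 's', so the subshell is 1s.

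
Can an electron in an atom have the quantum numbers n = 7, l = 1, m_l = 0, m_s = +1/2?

n = 7 is a positive integer. l = 1 satisfies 0 ≤ l ≤ n−1 = 6. m_l = 0 lies in the range −l … +l (here −1 … 1). m_s = +1/2 is one of ±1/2.
All four constraints are satisfied.

Yes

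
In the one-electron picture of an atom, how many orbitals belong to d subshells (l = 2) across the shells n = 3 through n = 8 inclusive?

A d subshell (l = 2) exists for every n ≥ 3, so shells n = 3, 4, 5, 6, 7, 8 each contribute one — 6 subshells.
Since each d subshell has 2·2+1 = 5 orbitals, the total is 6 × 5 = 30.

30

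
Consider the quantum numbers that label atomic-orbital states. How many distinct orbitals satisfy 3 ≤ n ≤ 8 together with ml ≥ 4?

20

Work shell by shell — for each n, count the (l, ml) pairs that satisfy ml ≥ 4:
n=5 → 1; n=6 → 3; n=7 → 6; n=8 → 10.
Total orbitals: 1 + 3 + 6 + 10 = 20.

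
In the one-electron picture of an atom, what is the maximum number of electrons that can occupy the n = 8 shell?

A shell holds 2n² electrons: 2 × 8² = 2 × 64 = 128.

128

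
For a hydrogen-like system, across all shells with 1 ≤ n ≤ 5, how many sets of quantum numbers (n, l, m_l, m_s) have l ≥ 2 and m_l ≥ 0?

44

Count contributing orbitals for each principal shell:
n=3 → 3; n=4 → 7; n=5 → 12.
Orbitals: 3 + 7 + 12 = 22. Including both spin states (m_s = ±1/2) gives 2 × 22 = 44 states.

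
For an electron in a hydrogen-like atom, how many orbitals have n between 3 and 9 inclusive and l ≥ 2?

252

For each n in the range, tally the orbitals obeying l ≥ 2:
n=3 → 5; n=4 → 12; n=5 → 21; n=6 → 32; n=7 → 45; n=8 → 60; n=9 → 77.
Total orbitals: 5 + 12 + 21 + 32 + 45 + 60 + 77 = 252.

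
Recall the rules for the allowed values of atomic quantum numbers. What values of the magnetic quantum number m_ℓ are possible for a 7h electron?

-5, -4, -3, -2, -1, 0, 1, 2, 3, 4, 5

The 7h subshell has ℓ = 5, and m_ℓ takes every integer from −ℓ to +ℓ. With ℓ = 5 that gives the 11 values -5, -4, -3, -2, -1, 0, 1, 2, 3, 4, 5.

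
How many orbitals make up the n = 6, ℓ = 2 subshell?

5

A subshell has 2ℓ+1 orbitals; with ℓ = 2, that's 5.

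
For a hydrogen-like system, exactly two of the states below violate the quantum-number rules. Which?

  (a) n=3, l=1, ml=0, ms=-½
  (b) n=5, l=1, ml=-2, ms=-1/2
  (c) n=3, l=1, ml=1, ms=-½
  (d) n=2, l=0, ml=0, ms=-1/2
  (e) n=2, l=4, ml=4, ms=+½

(b) and (e)

(b) has |ml| = 2 > l = 1, violating −l ≤ ml ≤ l.
(e) has l = 4 ≥ n = 2, violating 0 ≤ l ≤ n−1.
The remaining sets (a), (c), (d) satisfy all four rules.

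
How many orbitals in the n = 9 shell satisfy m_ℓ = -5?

4

Per ℓ-value: ℓ=5 → 1; ℓ=6 → 1; ℓ=7 → 1; ℓ=8 → 1.
Total orbitals: 1 + 1 + 1 + 1 = 4.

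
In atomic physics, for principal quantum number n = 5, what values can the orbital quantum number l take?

0, 1, 2, 3, 4

l is an integer with 0 ≤ l ≤ n−1, so for n = 5: l = 0, 1, 2, 3, 4.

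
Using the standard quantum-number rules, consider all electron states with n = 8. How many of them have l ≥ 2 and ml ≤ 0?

66

For n = 8, l ranges over 0 … 7.
Per l-value: l=2 → 3; l=3 → 4; l=4 → 5; l=5 → 6; l=6 → 7; l=7 → 8.
Orbitals: 3 + 4 + 5 + 6 + 7 + 8 = 33. Each orbital carries two spin states, so 33 × 2 = 66 states.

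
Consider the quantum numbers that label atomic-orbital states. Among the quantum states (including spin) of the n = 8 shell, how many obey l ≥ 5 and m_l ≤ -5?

The n = 8 shell has l = 0 through 7; check each.
Contributions: l=5 → 1; l=6 → 2; l=7 → 3.
Orbitals: 1 + 2 + 3 = 6. Each orbital carries two spin states, so 6 × 2 = 12 states.

12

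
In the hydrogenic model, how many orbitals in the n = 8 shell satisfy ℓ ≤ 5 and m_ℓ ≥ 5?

1

With n = 8 the allowed ℓ are 0, 1, …, 7.
Per ℓ-value: ℓ=5 → 1.
Total orbitals: 1.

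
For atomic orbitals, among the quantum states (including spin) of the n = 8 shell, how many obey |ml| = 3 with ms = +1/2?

Go through l = 0, …, 7 (the values permitted for n = 8).
Per l-value: l=3 → 2; l=4 → 2; l=5 → 2; l=6 → 2; l=7 → 2.
Orbitals: 2 + 2 + 2 + 2 + 2 = 10. With ms fixed to a single value there is one state per orbital, giving 10 states.

10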